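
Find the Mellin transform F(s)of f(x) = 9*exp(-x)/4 9*gamma(s)/4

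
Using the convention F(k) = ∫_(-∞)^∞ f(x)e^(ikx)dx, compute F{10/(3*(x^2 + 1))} 10*pi*exp(-Abs(k))/3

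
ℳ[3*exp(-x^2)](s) 3*gamma(s/2)/2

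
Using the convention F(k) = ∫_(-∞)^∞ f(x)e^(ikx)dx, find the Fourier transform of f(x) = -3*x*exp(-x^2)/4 -3*I*sqrt(pi)*k*exp(-k^2/4)/8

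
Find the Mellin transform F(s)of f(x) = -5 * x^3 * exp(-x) -5 * gamma(s + 3)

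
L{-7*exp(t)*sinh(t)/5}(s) -7/(5*s*(s - 2))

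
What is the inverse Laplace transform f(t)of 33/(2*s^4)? 11*t^3/4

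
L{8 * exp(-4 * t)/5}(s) 8/(5 * (s + 4))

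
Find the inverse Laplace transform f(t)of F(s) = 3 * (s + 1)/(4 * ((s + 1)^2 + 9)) 3 * exp(-t) * cos(3 * t)/4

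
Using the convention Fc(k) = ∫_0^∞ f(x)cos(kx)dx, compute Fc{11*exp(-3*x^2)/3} 11*sqrt(3)*sqrt(pi)*exp(-k^2/12)/18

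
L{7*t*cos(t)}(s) 7*(s^2 - 1)/(s^2 + 1)^2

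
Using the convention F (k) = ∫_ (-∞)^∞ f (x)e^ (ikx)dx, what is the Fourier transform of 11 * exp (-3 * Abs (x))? 66/ (k^2+9)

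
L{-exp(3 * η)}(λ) -1/(λ - 3)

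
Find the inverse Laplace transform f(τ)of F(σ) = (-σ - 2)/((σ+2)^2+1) -exp(-2*τ)*cos(τ)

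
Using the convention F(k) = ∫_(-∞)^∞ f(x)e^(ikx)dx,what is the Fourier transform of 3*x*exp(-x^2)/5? 3*I*sqrt(pi)*k*exp(-k^2/4)/10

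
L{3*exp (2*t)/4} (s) 3/ (4*(s - 2))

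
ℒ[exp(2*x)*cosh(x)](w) (w - 2)/((w - 2)^2 - 1)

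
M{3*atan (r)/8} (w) -3*pi*sec (pi*w/2)/ (16*w)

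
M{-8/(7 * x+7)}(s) -8 * pi * csc(pi * s)/7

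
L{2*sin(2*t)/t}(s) 2*atan(2/s)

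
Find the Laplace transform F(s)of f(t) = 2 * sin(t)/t 2 * atan(1/s)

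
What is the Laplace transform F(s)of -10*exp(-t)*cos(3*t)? 10*(-s - 1)/((s + 1)^2 + 9)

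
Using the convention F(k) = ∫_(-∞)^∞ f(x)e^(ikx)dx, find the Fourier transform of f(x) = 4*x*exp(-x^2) 2*I*sqrt(pi)*k*exp(-k^2/4)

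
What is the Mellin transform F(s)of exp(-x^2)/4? gamma(s/2)/8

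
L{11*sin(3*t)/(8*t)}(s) 11*atan(3/s)/8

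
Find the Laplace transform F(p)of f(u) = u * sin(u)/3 2 * p/(3 * (p^2 + 1)^2)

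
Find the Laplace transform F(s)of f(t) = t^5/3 40/s^6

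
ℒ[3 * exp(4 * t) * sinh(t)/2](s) 3/(2 * ((s - 4)^2 - 1))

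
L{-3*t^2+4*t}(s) 4/s^2 - 6/s^3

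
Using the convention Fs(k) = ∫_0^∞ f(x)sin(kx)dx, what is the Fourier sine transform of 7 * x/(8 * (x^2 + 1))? 7 * pi * exp(-k)/16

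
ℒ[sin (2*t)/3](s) 2/ (3*(s^2 + 4))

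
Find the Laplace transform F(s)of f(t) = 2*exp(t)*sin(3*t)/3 2/((s - 1)^2+9)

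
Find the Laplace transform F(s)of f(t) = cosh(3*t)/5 s/(5*(s^2 - 9))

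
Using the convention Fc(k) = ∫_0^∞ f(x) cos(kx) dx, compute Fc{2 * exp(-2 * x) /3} 4/(3 * (k^2+4) ) 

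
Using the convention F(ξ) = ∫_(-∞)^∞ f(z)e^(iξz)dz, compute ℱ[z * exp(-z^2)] I * sqrt(pi) * ξ * exp(-ξ^2/4)/2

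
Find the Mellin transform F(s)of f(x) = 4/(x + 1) 4*pi*csc(pi*s)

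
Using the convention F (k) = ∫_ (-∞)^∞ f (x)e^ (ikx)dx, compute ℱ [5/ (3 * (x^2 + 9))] 5 * pi * exp (-3 * Abs (k))/9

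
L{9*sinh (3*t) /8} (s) 27/ (8*(s^2 - 9) ) 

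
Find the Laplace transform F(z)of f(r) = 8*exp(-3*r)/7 8/(7*(z + 3))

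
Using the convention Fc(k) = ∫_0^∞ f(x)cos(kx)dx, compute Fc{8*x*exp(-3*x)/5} 8*(9 - k^2)/(5*(k^2 + 9)^2)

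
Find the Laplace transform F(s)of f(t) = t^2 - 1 2/s^3 - 1/s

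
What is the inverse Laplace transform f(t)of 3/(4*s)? 3/4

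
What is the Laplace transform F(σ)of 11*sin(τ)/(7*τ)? 11*atan(1/σ)/7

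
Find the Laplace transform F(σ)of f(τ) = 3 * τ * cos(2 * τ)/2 3 * (σ^2-4)/(2 * (σ^2+4)^2)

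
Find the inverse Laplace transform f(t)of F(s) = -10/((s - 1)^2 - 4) -5 * exp(t) * sinh(2 * t)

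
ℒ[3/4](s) 3/(4*s)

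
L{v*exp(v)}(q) (q - 1)^(-2)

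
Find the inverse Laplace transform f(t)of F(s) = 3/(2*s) 3/2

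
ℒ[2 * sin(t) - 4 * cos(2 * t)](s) 2/(s^2 + 1) - 4 * s/(s^2 + 4)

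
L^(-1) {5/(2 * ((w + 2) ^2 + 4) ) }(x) 5 * exp(-2 * x) * sin(2 * x) /4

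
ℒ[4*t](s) 4/s^2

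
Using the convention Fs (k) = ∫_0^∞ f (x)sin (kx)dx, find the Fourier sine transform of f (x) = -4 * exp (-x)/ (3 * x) -4 * atan (k)/3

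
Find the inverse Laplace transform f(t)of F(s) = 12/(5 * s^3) 6 * t^2/5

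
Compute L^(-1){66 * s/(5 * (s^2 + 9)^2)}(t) 11 * t * sin(3 * t)/5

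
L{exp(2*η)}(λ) 1/(λ - 2)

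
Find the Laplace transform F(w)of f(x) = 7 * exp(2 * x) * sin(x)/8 7/(8 * ((w - 2)^2 + 1))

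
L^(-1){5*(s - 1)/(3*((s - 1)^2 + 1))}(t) 5*exp(t)*cos(t)/3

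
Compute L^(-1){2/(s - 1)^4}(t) t^3 * exp(t)/3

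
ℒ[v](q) q^(-2)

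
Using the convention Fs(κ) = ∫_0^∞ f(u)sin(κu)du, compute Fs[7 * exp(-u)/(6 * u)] 7 * atan(κ)/6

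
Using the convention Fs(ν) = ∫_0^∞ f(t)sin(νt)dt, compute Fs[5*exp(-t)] 5*ν/(ν^2+1)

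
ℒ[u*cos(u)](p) (p^2-1)/(p^2 + 1)^2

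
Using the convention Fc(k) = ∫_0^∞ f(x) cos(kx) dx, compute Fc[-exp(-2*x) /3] -2/(3*k^2 + 12) 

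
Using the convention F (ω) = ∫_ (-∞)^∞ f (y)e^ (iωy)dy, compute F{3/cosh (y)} 3 * pi/cosh (pi * ω/2)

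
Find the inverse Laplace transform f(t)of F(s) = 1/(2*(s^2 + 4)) sin(2*t)/4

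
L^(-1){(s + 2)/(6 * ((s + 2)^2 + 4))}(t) exp(-2 * t) * cos(2 * t)/6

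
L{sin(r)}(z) 1/(z^2 + 1)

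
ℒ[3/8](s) 3/(8*s)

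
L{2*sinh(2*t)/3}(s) 4/(3*(s^2 - 4))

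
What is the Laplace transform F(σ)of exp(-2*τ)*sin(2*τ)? 2/((σ + 2)^2 + 4)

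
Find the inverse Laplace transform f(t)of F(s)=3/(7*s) 3/7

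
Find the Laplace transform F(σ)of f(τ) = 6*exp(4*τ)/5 6/(5*(σ - 4))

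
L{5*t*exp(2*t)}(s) 5/(s - 2)^2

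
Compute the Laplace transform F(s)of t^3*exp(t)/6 (s - 1)^(-4)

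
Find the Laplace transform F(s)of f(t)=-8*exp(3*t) -8/(s - 3)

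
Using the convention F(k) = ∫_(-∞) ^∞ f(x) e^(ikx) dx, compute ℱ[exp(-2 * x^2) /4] sqrt(2) * sqrt(pi) * exp(-k^2/8) /8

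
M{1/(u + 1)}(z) pi*csc(pi*z)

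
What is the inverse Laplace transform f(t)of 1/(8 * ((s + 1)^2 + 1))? exp(-t) * sin(t)/8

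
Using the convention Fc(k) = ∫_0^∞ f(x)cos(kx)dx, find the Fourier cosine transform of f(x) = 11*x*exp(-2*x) 11*(4 - k^2)/(k^2+4)^2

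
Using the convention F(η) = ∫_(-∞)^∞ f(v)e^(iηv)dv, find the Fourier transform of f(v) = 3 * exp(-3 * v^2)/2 sqrt(3) * sqrt(pi) * exp(-η^2/12)/2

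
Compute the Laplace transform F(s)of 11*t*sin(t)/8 11*s/(4*(s^2 + 1)^2)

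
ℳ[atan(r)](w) -pi * sec(pi * w/2)/(2 * w)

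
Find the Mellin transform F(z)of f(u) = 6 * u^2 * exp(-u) 6 * gamma(z + 2)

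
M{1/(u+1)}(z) pi * csc(pi * z)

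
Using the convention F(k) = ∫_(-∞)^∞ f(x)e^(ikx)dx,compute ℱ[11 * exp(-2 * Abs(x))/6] 22/(3 * (k^2 + 4))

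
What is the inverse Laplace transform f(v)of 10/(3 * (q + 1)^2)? 10 * v * exp(-v)/3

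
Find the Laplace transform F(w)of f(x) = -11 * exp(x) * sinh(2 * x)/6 -11/(3 * (w - 1)^2 - 12)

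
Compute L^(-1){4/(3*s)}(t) 4/3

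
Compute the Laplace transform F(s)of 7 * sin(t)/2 7/(2 * (s^2 + 1))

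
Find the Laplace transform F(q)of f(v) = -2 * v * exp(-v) -2/(q + 1)^2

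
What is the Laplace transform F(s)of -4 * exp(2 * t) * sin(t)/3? -4/(3 * (s - 2)^2+3)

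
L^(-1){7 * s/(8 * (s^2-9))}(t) 7 * cosh(3 * t)/8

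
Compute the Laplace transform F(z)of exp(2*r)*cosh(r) (z - 2)/((z - 2)^2-1)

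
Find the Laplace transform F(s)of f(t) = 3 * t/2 3/(2 * s^2)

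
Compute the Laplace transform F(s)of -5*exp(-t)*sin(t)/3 -5/(3*(s + 1)^2 + 3)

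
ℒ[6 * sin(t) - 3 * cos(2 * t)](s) 6/(s^2 + 1) - 3 * s/(s^2 + 4)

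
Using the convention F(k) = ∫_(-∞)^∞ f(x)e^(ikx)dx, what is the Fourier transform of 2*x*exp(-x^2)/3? I*sqrt(pi)*k*exp(-k^2/4)/3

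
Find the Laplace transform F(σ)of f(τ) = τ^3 6/σ^4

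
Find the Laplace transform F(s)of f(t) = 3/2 3/(2*s)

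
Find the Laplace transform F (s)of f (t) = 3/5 3/ (5*s)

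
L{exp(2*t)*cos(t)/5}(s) (s - 2)/(5*((s - 2)^2 + 1))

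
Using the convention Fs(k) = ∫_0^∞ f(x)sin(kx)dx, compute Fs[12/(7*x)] 6*pi/7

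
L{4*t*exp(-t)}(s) 4/(s + 1)^2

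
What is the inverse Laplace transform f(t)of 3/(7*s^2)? 3*t/7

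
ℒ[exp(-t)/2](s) 1/(2*(s+1))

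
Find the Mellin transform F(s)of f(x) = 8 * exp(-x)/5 8 * gamma(s)/5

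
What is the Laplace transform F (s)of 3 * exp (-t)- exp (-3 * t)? 3/ (s + 1)-1/ (s + 3)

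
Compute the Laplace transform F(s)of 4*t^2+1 8/s^3+1/s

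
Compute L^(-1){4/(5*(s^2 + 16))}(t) sin(4*t)/5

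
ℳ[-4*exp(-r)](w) -4*gamma(w)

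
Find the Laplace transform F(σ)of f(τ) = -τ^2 -2/σ^3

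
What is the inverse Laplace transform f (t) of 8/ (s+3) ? 8*exp (-3*t) 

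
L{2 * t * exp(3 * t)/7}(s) 2/(7 * (s - 3)^2)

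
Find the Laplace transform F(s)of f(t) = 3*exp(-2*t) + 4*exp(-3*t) 3/(s + 2) + 4/(s + 3)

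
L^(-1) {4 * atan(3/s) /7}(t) 4 * sin(3 * t) /(7 * t) 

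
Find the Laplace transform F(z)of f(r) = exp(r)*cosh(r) (z - 1)/(z*(z - 2))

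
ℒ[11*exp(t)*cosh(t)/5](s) 11*(s - 1)/(5*s*(s - 2))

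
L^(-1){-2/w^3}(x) -x^2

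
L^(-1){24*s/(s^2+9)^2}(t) 4*t*sin(3*t)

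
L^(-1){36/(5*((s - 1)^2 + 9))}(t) 12*exp(t)*sin(3*t)/5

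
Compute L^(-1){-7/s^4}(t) -7*t^3/6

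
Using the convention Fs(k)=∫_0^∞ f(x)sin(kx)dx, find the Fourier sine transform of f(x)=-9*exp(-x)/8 -9*k/(8*k^2 + 8)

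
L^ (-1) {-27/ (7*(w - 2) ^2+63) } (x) -9*exp (2*x)*sin (3*x) /7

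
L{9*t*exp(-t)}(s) 9/(s + 1)^2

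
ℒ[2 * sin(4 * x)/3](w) 8/(3 * (w^2+16))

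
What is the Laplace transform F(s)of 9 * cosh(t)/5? 9 * s/(5 * (s^2 - 1))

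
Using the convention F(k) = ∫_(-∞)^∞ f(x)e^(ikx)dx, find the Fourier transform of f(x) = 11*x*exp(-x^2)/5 11*I*sqrt(pi)*k*exp(-k^2/4)/10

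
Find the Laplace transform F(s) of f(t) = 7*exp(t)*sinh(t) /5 7/(5*s*(s - 2) ) 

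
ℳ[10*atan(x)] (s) -5*pi*sec(pi*s/2)/s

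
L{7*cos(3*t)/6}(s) 7*s/(6*(s^2 + 9))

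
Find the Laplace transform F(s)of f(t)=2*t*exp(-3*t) 2/(s + 3)^2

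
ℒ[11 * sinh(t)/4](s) 11/(4 * (s^2 - 1))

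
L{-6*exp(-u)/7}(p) -6/(7*p + 7)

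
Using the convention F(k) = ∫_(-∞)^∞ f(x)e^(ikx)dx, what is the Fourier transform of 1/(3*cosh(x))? pi/(3*cosh(pi*k/2))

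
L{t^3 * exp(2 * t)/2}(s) 3/(s - 2)^4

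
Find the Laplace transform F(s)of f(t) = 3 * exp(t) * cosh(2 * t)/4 3 * (s - 1)/(4 * ((s - 1)^2 - 4))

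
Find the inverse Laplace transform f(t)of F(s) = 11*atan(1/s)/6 11*sin(t)/(6*t)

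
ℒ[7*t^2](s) 14/s^3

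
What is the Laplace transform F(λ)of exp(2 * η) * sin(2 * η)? 2/((λ - 2)^2 + 4)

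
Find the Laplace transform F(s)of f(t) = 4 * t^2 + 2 8/s^3 + 2/s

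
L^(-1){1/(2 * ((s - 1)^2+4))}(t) exp(t) * sin(2 * t)/4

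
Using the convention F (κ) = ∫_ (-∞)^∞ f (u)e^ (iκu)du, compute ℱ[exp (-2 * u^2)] sqrt (2) * sqrt (pi) * exp (-κ^2/8)/2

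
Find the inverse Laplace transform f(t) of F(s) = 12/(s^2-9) 4 * sinh(3 * t) 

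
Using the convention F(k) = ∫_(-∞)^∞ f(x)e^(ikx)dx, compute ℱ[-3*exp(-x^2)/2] -3*sqrt(pi)*exp(-k^2/4)/2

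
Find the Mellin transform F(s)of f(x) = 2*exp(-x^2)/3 gamma(s/2)/3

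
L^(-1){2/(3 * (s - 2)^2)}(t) 2 * t * exp(2 * t)/3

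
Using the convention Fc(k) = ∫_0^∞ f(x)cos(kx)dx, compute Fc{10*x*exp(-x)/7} 10*(1 - k^2)/(7*(k^2 + 1)^2)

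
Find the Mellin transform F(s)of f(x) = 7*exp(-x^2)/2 7*gamma(s/2)/4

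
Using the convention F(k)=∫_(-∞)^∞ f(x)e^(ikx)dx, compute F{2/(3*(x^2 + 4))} pi*exp(-2*Abs(k))/3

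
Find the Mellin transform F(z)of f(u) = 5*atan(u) -5*pi*sec(pi*z/2)/(2*z)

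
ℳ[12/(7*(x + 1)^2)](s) -12*pi*(s - 1)/(7*sin(pi*s))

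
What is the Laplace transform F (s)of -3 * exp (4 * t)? -3/ (s - 4)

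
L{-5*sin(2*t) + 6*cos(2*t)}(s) 6*s/(s^2 + 4)-10/(s^2 + 4)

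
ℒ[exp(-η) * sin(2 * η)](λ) 2/((λ+1) ^2+4) 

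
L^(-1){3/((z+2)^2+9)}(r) exp(-2 * r) * sin(3 * r)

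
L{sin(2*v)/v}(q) atan(2/q)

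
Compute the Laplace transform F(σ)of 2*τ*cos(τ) 2*(σ^2 - 1)/(σ^2 + 1)^2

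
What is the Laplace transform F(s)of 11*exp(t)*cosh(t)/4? 11*(s - 1)/(4*s*(s - 2))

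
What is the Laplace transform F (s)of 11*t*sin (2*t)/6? 22*s/ (3*(s^2 + 4)^2)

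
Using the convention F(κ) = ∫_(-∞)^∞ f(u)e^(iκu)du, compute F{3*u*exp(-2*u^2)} 3*sqrt(2)*I*sqrt(pi)*κ*exp(-κ^2/8)/8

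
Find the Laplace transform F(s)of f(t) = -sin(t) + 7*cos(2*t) 7*s/(s^2 + 4)-1/(s^2 + 1)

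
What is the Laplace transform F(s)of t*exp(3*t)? (s - 3)^(-2)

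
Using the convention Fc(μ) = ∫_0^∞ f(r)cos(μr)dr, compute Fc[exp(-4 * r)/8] 1/(2 * (μ^2 + 16))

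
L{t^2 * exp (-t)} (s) 2/ (s + 1)^3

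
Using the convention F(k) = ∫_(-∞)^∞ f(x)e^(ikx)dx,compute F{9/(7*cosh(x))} 9*pi/(7*cosh(pi*k/2))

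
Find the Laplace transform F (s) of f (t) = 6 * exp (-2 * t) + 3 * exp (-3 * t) 6/ (s + 2) + 3/ (s + 3) 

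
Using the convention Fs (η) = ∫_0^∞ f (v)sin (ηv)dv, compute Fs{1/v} pi/2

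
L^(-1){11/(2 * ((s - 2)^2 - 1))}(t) 11 * exp(2 * t) * sinh(t)/2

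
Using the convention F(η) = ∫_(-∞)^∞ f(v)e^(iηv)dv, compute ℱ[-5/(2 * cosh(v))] -5 * pi/(2 * cosh(pi * η/2))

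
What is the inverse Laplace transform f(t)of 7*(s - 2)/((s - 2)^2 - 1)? 7*exp(2*t)*cosh(t)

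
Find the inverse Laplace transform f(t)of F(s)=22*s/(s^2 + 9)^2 11*t*sin(3*t)/3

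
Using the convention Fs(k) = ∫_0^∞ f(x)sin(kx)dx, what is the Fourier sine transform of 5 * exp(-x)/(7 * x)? 5 * atan(k)/7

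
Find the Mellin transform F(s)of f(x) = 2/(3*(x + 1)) 2*pi*csc(pi*s)/3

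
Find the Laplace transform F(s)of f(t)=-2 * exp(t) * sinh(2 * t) -4/((s - 1)^2 - 4)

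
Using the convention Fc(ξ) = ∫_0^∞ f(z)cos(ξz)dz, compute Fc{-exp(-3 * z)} -3/(ξ^2 + 9)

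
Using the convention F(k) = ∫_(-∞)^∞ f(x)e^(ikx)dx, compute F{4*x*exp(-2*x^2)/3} sqrt(2)*I*sqrt(pi)*k*exp(-k^2/8)/6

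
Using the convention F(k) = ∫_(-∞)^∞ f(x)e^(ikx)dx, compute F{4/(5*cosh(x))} 4*pi/(5*cosh(pi*k/2))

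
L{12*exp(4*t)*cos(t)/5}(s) 12*(s - 4)/(5*((s - 4)^2+1))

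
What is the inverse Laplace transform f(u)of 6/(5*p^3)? 3*u^2/5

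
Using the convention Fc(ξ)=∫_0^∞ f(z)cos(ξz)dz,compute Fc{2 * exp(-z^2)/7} sqrt(pi) * exp(-ξ^2/4)/7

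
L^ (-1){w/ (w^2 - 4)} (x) cosh (2 * x)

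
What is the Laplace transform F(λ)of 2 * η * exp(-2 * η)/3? 2/(3 * (λ + 2)^2)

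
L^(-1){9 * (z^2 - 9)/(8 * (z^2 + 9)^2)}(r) 9 * r * cos(3 * r)/8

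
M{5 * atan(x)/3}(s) -5 * pi * sec(pi * s/2)/(6 * s)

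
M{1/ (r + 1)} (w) pi*csc (pi*w)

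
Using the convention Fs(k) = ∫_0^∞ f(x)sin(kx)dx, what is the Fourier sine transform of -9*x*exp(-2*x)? -36*k/(k^2 + 4)^2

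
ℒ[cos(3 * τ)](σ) σ/(σ^2 + 9)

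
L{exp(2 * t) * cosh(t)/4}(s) (s - 2)/(4 * ((s - 2)^2 - 1))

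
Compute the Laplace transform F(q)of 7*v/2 7/(2*q^2)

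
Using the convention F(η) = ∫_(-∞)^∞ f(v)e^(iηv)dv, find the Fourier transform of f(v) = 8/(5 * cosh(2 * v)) 4 * pi/(5 * cosh(pi * η/4))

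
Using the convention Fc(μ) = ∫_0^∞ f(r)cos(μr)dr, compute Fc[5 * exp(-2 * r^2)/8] 5 * sqrt(2) * sqrt(pi) * exp(-μ^2/8)/32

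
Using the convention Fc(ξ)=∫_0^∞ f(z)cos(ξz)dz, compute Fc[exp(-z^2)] sqrt(pi)*exp(-ξ^2/4)/2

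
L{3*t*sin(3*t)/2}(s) 9*s/(s^2+9)^2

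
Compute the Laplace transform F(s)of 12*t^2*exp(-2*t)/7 24/(7*(s + 2)^3)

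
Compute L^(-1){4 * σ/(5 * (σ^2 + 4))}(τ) 4 * cos(2 * τ)/5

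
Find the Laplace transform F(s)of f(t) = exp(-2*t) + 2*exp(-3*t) 2/(s + 3) + 1/(s + 2)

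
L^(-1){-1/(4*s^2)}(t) -t/4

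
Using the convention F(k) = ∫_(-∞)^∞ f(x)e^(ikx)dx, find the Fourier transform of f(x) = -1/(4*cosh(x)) -pi/(4*cosh(pi*k/2))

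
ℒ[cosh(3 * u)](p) p/(p^2-9)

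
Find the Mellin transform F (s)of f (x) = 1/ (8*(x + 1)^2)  (-pi*s + pi)/ (8*sin (pi*s))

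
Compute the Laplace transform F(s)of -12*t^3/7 -72/(7*s^4)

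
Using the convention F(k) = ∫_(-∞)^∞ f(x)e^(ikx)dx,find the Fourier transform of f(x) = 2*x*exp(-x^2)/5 I*sqrt(pi)*k*exp(-k^2/4)/5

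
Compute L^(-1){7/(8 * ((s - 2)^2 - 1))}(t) 7 * exp(2 * t) * sinh(t)/8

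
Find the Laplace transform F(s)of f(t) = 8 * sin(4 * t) 32/(s^2 + 16)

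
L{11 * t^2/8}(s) 11/(4 * s^3)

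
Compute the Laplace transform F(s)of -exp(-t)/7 -1/(7 * s + 7)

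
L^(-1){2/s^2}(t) 2 * t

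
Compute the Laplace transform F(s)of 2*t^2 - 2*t 4/s^3 - 2/s^2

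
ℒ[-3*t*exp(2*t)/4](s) -3/(4*(s - 2)^2)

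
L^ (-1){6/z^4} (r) r^3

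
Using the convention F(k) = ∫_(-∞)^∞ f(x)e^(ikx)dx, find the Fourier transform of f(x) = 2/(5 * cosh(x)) 2 * pi/(5 * cosh(pi * k/2))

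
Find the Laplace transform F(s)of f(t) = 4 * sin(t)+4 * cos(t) 4 * s/(s^2+1)+4/(s^2+1)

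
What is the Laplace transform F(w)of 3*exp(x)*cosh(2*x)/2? 3*(w - 1)/(2*((w - 1)^2 - 4))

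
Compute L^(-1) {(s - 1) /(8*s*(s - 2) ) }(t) exp(t)*cosh(t) /8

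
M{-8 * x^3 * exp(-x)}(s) -8 * gamma(s + 3)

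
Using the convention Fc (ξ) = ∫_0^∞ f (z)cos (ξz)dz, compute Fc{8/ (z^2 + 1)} 4*pi*exp (-ξ)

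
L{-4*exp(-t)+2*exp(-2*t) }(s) 2/(s+2) - 4/(s+1) 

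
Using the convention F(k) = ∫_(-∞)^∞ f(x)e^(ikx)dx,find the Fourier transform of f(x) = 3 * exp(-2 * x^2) 3 * sqrt(2) * sqrt(pi) * exp(-k^2/8)/2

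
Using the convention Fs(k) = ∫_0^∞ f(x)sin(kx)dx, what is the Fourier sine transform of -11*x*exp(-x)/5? -22*k/(5*(k^2+1)^2)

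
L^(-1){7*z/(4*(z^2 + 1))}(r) 7*cos(r)/4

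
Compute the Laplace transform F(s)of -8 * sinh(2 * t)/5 -16/(5 * s^2 - 20)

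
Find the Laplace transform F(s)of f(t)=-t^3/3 -2/s^4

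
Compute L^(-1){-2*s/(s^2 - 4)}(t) -2*cosh(2*t)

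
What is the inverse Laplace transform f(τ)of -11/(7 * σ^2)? -11 * τ/7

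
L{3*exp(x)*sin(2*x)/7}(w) 6/(7*((w - 1)^2 + 4))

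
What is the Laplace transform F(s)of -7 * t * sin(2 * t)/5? -28 * s/(5 * (s^2 + 4)^2)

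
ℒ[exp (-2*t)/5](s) 1/ (5*(s + 2))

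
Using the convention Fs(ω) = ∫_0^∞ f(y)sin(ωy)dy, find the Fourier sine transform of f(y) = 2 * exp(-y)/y 2 * atan(ω)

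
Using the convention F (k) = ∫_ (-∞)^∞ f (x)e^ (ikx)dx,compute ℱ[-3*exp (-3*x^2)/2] -sqrt (3)*sqrt (pi)*exp (-k^2/12)/2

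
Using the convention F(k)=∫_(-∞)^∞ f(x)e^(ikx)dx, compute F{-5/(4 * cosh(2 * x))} -5 * pi/(8 * cosh(pi * k/4))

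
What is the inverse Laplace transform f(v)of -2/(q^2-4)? -sinh(2 * v)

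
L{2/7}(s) 2/(7*s)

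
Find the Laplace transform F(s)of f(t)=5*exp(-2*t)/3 5/(3*(s + 2))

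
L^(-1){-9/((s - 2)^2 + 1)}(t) -9*exp(2*t)*sin(t)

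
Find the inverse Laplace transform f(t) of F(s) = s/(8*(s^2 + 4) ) cos(2*t) /8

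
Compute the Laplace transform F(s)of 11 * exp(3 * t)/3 11/(3 * (s - 3))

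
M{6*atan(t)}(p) -3*pi*sec(pi*p/2)/p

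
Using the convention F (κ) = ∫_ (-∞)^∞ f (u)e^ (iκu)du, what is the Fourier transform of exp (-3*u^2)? sqrt (3)*sqrt (pi)*exp (-κ^2/12)/3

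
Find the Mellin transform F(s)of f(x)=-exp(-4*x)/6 -gamma(s)/(6*2^(2*s))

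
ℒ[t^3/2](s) 3/s^4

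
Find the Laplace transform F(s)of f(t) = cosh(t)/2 s/(2*(s^2 - 1))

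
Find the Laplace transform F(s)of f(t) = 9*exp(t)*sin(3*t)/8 27/(8*((s - 1)^2 + 9))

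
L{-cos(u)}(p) -p/(p^2 + 1)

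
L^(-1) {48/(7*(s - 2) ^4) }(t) 8*t^3*exp(2*t) /7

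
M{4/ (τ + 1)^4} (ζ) 2*gamma (ζ)*gamma (4 - ζ)/3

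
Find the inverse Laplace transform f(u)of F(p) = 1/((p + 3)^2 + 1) exp(-3*u)*sin(u)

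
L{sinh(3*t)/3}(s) 1/(s^2 - 9)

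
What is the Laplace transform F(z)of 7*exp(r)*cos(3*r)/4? 7*(z - 1)/(4*((z - 1)^2+9))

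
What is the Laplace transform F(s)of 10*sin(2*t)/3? 20/(3*(s^2 + 4))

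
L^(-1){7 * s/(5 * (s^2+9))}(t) 7 * cos(3 * t)/5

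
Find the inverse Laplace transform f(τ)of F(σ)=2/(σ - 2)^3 τ^2*exp(2*τ)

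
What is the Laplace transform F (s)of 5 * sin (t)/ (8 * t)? 5 * atan (1/s)/8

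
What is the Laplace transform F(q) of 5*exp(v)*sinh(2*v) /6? 5/(3*((q - 1) ^2 - 4) ) 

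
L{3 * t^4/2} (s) 36/s^5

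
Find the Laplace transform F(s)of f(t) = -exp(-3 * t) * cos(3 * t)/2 (-s - 3)/(2 * ((s + 3)^2 + 9))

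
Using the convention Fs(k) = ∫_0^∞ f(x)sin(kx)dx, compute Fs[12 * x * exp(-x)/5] 24 * k/(5 * (k^2 + 1)^2)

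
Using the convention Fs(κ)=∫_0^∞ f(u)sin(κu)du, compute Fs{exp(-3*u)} κ/(κ^2+9)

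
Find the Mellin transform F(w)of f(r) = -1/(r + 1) -pi*csc(pi*w)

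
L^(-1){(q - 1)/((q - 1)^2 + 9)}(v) exp(v)*cos(3*v)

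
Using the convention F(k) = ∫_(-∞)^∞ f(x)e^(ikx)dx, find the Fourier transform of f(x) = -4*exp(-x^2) -4*sqrt(pi)*exp(-k^2/4)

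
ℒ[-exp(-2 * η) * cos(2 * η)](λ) (-λ - 2)/((λ+2)^2+4)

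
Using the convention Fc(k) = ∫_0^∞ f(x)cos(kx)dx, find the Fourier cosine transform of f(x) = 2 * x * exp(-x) 2 * (1 - k^2)/(k^2 + 1)^2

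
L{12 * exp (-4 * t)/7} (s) 12/ (7 * (s + 4))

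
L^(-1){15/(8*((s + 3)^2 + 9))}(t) 5*exp(-3*t)*sin(3*t)/8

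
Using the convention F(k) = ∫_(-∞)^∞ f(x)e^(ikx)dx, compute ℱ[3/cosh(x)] 3*pi/cosh(pi*k/2)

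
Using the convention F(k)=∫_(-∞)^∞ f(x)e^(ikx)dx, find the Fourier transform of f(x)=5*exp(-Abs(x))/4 5/(2*(k^2 + 1))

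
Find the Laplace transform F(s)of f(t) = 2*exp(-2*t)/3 2/(3*(s + 2))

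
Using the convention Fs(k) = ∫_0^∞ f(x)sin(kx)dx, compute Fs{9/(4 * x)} 9 * pi/8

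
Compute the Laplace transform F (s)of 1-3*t 1/s - 3/s^2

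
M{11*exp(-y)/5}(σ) 11*gamma(σ)/5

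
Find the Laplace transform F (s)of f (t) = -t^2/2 -1/s^3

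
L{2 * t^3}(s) 12/s^4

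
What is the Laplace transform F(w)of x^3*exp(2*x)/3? 2/(w - 2)^4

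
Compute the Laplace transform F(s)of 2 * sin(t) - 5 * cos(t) 2/(s^2+1) - 5 * s/(s^2+1)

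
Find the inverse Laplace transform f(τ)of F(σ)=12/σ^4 2 * τ^3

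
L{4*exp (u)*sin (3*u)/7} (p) 12/ (7*( (p - 1)^2+9))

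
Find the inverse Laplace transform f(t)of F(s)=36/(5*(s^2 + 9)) 12*sin(3*t)/5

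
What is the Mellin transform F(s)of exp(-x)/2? gamma(s)/2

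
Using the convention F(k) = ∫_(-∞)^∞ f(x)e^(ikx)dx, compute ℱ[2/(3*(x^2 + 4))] pi*exp(-2*Abs(k))/3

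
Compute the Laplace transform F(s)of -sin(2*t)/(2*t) -atan(2/s)/2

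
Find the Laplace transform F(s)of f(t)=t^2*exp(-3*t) 2/(s + 3)^3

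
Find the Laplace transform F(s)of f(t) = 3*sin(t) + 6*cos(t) 6*s/(s^2 + 1) + 3/(s^2 + 1)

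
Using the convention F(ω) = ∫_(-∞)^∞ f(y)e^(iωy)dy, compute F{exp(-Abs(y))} 2/(ω^2 + 1)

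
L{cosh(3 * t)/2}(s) s/(2 * (s^2 - 9))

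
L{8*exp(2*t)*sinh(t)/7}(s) 8/(7*((s - 2)^2-1))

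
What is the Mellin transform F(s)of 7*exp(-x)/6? 7*gamma(s)/6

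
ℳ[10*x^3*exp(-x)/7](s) 10*gamma(s + 3)/7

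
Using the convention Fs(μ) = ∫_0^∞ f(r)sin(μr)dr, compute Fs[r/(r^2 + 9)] pi * exp(-3 * μ)/2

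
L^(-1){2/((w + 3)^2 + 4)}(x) exp(-3*x)*sin(2*x)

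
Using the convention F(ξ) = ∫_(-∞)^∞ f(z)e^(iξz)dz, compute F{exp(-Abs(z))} 2/(ξ^2 + 1)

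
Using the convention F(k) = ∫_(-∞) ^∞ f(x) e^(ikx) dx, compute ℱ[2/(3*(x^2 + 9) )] 2*pi*exp(-3*Abs(k) ) /9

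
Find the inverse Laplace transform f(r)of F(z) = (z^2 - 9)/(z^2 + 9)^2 r*cos(3*r)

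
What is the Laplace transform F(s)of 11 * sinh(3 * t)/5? 33/(5 * (s^2 - 9))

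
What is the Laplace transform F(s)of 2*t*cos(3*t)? 2*(s^2 - 9)/(s^2 + 9)^2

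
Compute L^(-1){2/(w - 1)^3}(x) x^2*exp(x)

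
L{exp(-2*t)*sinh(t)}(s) 1/((s + 2)^2 - 1)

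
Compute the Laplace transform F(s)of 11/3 11/(3*s)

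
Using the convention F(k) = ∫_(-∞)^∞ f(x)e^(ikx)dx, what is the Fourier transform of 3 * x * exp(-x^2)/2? 3 * I * sqrt(pi) * k * exp(-k^2/4)/4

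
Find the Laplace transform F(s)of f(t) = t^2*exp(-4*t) 2/(s + 4)^3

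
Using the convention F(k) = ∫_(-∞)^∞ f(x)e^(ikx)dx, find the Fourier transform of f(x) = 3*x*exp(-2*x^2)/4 3*sqrt(2)*I*sqrt(pi)*k*exp(-k^2/8)/32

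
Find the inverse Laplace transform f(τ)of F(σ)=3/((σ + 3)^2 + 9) exp(-3 * τ) * sin(3 * τ)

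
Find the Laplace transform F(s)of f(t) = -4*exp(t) -4/(s - 1)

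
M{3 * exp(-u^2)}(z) 3 * gamma(z/2)/2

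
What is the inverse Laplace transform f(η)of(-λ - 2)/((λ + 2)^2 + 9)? -exp(-2*η)*cos(3*η)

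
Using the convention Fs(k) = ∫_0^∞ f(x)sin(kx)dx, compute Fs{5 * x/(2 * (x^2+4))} 5 * pi * exp(-2 * k)/4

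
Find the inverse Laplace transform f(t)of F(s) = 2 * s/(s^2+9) 2 * cos(3 * t)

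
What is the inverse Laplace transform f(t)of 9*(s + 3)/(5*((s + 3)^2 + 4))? 9*exp(-3*t)*cos(2*t)/5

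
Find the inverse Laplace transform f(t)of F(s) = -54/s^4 -9*t^3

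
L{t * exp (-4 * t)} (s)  (s + 4)^ (-2)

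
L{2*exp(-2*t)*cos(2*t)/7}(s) 2*(s + 2)/(7*((s + 2)^2 + 4))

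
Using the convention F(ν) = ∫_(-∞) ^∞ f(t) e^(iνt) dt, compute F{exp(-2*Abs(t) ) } 4/(ν^2 + 4) 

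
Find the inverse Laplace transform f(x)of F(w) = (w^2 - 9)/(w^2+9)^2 x*cos(3*x)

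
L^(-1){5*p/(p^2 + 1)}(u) 5*cos(u)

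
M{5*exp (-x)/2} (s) 5*gamma (s)/2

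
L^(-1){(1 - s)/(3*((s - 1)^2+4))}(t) -exp(t)*cos(2*t)/3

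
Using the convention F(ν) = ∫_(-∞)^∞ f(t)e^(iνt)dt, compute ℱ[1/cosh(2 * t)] pi/(2 * cosh(pi * ν/4))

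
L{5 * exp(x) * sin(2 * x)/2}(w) 5/((w - 1)^2 + 4)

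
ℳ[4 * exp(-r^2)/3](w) 2 * gamma(w/2)/3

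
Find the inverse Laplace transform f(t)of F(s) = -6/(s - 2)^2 -6 * t * exp(2 * t)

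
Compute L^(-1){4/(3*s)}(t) 4/3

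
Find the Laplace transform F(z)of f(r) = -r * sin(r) -2 * z/(z^2 + 1)^2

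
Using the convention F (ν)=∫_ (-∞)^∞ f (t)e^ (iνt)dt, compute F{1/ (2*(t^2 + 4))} pi*exp (-2*Abs (ν))/4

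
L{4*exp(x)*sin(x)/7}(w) 4/(7*((w - 1)^2 + 1))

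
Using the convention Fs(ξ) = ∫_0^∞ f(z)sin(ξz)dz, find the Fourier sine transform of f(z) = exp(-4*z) ξ/(ξ^2 + 16)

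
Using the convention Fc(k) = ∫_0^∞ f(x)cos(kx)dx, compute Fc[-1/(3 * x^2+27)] -pi * exp(-3 * k)/18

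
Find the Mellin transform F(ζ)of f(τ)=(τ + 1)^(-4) gamma(ζ)*gamma(4 - ζ)/6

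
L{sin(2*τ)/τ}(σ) atan(2/σ)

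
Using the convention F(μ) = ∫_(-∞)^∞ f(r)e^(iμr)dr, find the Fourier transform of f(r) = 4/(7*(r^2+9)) 4*pi*exp(-3*Abs(μ))/21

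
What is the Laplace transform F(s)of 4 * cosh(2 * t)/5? 4 * s/(5 * (s^2 - 4))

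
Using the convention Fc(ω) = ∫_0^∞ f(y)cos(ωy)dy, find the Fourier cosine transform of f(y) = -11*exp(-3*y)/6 -11/(2*ω^2 + 18)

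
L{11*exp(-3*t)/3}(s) 11/(3*(s+3))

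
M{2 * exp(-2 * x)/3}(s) 2^(1 - s) * gamma(s)/3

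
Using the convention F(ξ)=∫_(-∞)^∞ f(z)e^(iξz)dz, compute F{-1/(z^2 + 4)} -pi*exp(-2*Abs(ξ))/2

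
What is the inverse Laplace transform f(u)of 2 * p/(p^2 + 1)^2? u * sin(u)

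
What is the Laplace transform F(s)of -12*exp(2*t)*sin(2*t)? -24/((s - 2)^2 + 4)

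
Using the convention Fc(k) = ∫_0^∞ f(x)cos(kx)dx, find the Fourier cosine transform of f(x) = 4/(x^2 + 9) 2 * pi * exp(-3 * k)/3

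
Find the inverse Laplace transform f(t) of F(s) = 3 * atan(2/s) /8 3 * sin(2 * t) /(8 * t) 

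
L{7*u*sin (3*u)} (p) 42*p/ (p^2 + 9)^2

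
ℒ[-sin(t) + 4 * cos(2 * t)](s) 4 * s/(s^2 + 4) - 1/(s^2 + 1)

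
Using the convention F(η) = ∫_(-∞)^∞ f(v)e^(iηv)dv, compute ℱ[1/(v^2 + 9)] pi*exp(-3*Abs(η))/3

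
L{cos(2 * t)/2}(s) s/(2 * (s^2 + 4))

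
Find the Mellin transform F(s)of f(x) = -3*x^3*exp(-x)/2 -3*gamma(s + 3)/2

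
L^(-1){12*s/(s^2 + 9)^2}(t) 2*t*sin(3*t)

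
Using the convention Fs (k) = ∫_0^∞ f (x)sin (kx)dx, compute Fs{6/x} 3*pi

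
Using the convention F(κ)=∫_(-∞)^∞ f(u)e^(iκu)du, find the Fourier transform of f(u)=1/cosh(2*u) pi/(2*cosh(pi*κ/4))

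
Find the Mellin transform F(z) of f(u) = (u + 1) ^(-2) (-pi*z + pi) /sin(pi*z) 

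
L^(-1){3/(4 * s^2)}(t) 3 * t/4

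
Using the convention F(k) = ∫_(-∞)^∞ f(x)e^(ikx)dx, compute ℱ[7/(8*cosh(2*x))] 7*pi/(16*cosh(pi*k/4))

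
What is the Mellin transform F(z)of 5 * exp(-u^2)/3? 5 * gamma(z/2)/6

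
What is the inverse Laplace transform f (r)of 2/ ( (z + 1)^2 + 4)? exp (-r)*sin (2*r)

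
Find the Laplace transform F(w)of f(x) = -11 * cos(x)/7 -11 * w/(7 * w^2 + 7)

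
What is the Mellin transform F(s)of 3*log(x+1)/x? -3*pi*csc(pi*s)/(s - 1)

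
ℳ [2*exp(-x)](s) 2*gamma(s)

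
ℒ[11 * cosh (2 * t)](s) 11 * s/ (s^2 - 4)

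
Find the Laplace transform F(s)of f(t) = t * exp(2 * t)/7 1/(7 * (s - 2)^2)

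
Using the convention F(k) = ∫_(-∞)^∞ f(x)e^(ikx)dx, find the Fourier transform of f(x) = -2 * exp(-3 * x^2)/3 -2 * sqrt(3) * sqrt(pi) * exp(-k^2/12)/9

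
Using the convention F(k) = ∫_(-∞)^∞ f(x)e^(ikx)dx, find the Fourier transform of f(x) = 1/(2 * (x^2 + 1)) pi * exp(-Abs(k))/2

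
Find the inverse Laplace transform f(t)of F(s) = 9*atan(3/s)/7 9*sin(3*t)/(7*t)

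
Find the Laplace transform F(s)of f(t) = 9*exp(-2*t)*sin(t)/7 9/(7*((s + 2)^2 + 1))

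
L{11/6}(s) 11/(6*s)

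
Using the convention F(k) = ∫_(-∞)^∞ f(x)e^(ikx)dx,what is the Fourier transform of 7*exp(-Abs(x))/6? 7/(3*(k^2 + 1))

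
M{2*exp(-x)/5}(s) 2*gamma(s)/5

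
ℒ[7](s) 7/s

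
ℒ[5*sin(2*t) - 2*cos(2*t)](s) 10/(s^2 + 4) - 2*s/(s^2 + 4)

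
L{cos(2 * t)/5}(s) s/(5 * (s^2 + 4))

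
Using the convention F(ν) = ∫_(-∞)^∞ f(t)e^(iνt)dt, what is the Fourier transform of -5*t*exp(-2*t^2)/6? -5*sqrt(2)*I*sqrt(pi)*ν*exp(-ν^2/8)/48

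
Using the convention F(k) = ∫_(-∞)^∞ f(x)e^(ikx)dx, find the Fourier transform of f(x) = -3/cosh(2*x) -3*pi/(2*cosh(pi*k/4))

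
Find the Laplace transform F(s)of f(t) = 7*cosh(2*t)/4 7*s/(4*(s^2 - 4))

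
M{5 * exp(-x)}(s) 5 * gamma(s)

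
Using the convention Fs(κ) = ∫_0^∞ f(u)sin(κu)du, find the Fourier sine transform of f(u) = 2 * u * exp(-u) 4 * κ/(κ^2 + 1)^2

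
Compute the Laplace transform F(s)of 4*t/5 4/(5*s^2)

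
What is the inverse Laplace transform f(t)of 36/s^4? 6 * t^3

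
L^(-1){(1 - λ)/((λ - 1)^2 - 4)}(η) -exp(η)*cosh(2*η)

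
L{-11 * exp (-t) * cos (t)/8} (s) 11 * (-s - 1)/ (8 * ( (s + 1)^2 + 1))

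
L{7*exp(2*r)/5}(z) 7/(5*(z - 2))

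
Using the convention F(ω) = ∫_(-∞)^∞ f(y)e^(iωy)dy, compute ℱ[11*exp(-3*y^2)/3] 11*sqrt(3)*sqrt(pi)*exp(-ω^2/12)/9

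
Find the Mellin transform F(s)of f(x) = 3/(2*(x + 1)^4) gamma(s)*gamma(4 - s)/4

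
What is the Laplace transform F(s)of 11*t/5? 11/(5*s^2)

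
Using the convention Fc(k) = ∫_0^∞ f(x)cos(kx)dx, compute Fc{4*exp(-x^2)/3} 2*sqrt(pi)*exp(-k^2/4)/3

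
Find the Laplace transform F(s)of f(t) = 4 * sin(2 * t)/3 8/(3 * (s^2 + 4))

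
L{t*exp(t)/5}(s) 1/(5*(s - 1)^2)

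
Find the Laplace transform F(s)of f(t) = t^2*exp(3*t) 2/(s - 3)^3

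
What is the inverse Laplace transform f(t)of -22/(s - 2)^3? -11*t^2*exp(2*t)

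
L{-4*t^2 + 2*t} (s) 2/s^2 - 8/s^3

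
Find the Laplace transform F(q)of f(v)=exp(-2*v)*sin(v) 1/((q + 2)^2 + 1)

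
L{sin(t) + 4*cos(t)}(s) 1/(s^2 + 1) + 4*s/(s^2 + 1)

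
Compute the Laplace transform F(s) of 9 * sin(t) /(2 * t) 9 * atan(1/s) /2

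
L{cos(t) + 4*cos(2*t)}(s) 4*s/(s^2 + 4) + s/(s^2 + 1)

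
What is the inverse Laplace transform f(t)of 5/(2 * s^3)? 5 * t^2/4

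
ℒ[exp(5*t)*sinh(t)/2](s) 1/(2*((s - 5)^2-1))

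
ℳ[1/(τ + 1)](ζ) pi * csc(pi * ζ)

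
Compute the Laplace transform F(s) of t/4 1/(4*s^2) 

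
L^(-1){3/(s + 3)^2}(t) 3*t*exp(-3*t)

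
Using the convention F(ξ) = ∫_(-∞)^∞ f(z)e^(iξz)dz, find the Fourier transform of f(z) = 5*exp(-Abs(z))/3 10/(3*(ξ^2 + 1))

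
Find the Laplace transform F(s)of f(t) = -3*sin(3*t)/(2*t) -3*atan(3/s)/2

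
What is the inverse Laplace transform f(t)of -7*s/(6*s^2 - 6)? -7*cosh(t)/6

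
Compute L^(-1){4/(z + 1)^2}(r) 4 * r * exp(-r)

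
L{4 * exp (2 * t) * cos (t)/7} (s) 4 * (s - 2)/ (7 * ( (s - 2)^2 + 1))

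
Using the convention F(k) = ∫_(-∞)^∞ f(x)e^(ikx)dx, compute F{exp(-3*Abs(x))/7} 6/(7*(k^2 + 9))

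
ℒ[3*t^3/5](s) 18/ (5*s^4)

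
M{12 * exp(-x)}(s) 12 * gamma(s)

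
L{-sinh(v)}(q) -1/(q^2 - 1)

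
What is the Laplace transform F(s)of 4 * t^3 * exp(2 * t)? 24/(s - 2)^4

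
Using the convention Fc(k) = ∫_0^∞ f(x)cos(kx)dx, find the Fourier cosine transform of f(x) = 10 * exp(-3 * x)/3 10/(k^2 + 9)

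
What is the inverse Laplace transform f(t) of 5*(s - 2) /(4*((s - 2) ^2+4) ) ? 5*exp(2*t)*cos(2*t) /4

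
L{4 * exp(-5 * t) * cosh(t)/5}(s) 4 * (s + 5)/(5 * ((s + 5)^2 - 1))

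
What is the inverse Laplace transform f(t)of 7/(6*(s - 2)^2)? 7*t*exp(2*t)/6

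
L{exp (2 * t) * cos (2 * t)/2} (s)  (s - 2)/ (2 * ( (s - 2)^2 + 4))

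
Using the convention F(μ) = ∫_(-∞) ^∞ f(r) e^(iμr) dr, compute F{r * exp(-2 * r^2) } sqrt(2) * I * sqrt(pi) * μ * exp(-μ^2/8) /8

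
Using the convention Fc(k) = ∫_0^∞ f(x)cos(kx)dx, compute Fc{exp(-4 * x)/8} 1/(2 * (k^2 + 16))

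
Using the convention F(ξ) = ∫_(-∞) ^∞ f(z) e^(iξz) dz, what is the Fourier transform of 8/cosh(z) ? 8*pi/cosh(pi*ξ/2) 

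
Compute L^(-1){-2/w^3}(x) -x^2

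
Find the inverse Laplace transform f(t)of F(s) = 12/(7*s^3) 6*t^2/7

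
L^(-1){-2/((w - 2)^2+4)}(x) -exp(2 * x) * sin(2 * x)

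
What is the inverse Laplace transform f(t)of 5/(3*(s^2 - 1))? 5*sinh(t)/3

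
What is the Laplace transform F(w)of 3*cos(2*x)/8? 3*w/(8*(w^2 + 4))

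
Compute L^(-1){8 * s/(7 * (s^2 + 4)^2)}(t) 2 * t * sin(2 * t)/7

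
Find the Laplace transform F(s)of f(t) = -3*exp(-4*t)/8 -3/(8*s+32)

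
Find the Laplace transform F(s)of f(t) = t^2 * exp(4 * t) 2/(s - 4)^3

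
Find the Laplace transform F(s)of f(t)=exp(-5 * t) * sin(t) 1/((s + 5)^2 + 1)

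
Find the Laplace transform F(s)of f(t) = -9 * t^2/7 -18/(7 * s^3)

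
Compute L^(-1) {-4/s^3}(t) -2*t^2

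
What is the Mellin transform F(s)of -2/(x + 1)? -2*pi*csc(pi*s)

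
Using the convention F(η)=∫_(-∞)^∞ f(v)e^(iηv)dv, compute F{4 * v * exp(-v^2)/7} 2 * I * sqrt(pi) * η * exp(-η^2/4)/7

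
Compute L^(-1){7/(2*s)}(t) 7/2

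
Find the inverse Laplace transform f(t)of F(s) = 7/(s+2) 7 * exp(-2 * t)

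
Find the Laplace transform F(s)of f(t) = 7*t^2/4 7/(2*s^3)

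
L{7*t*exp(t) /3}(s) 7/(3*(s - 1) ^2) 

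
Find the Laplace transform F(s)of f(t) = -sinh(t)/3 -1/(3*s^2 - 3)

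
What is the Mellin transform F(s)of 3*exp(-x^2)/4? 3*gamma(s/2)/8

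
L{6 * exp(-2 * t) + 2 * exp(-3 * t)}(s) 6/(s + 2) + 2/(s + 3)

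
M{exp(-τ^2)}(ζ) gamma(ζ/2)/2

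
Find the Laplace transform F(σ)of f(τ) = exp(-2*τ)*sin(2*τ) 2/((σ + 2)^2 + 4)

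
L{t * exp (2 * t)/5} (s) 1/ (5 * (s - 2)^2)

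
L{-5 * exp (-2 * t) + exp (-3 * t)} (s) 1/ (s + 3) - 5/ (s + 2)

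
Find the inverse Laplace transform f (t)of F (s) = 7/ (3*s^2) 7*t/3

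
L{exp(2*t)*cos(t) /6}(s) (s - 2) /(6*((s - 2) ^2 + 1) ) 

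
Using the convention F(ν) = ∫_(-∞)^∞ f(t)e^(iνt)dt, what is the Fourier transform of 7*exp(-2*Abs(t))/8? 7/(2*(ν^2+4))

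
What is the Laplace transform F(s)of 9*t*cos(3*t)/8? 9*(s^2 - 9)/(8*(s^2 + 9)^2)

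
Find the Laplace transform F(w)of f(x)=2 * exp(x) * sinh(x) 2/(w * (w - 2))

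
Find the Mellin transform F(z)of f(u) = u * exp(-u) gamma(z + 1)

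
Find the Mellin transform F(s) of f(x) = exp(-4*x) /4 gamma(s) /(4*2^(2*s) ) 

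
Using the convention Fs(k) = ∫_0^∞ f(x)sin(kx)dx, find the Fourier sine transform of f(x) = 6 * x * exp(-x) 12 * k/(k^2 + 1)^2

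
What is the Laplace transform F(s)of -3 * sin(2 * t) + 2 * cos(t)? 2 * s/(s^2 + 1) - 6/(s^2 + 4)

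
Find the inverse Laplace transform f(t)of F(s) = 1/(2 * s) 1/2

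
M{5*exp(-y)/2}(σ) 5*gamma(σ)/2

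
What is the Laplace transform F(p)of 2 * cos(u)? 2 * p/(p^2+1)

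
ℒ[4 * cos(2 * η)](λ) 4 * λ/(λ^2 + 4)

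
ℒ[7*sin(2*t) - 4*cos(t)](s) 14/(s^2+4) - 4*s/(s^2+1)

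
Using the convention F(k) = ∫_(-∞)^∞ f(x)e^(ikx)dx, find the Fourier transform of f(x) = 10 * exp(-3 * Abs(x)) 60/(k^2 + 9)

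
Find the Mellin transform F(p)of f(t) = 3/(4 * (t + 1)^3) 3 * pi * (p - 2) * (p - 1)/(8 * sin(pi * p))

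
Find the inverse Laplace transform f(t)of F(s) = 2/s 2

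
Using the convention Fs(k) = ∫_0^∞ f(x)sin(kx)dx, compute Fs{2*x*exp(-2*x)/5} 8*k/(5*(k^2 + 4)^2)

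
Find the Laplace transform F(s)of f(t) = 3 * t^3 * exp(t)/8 9/(4 * (s - 1)^4)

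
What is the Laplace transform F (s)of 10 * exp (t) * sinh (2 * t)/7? 20/ (7 * ( (s - 1)^2 - 4))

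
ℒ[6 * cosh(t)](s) 6 * s/(s^2 - 1)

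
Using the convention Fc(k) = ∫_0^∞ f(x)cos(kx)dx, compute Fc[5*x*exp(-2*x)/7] 5*(4 - k^2)/(7*(k^2 + 4)^2)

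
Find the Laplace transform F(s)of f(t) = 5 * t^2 10/s^3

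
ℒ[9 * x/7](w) 9/(7 * w^2)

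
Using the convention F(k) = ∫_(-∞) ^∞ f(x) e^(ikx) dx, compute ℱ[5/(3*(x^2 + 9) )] 5*pi*exp(-3*Abs(k) ) /9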